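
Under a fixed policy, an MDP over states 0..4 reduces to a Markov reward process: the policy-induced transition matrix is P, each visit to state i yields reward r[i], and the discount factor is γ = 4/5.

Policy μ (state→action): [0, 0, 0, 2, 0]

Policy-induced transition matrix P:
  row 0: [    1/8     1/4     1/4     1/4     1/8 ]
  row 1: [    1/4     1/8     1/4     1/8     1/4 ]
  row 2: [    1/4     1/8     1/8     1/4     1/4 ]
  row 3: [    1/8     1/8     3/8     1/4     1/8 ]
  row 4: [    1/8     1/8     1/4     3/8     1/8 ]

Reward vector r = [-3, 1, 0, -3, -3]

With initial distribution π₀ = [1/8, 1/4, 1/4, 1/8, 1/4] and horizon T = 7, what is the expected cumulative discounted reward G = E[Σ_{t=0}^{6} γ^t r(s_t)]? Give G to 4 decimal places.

G = -6.2056

t=0: π = [0.1250, 0.2500, 0.2500, 0.1250, 0.2500], E[r] = -1.2500, γ^t·E[r] = -1.250000, running G = -1.250000
t=1: π = [0.1875, 0.1406, 0.2344, 0.2500, 0.1875], E[r] = -1.7344, γ^t·E[r] = -1.387500, running G = -2.637500
t=2: π = [0.1719, 0.1484, 0.2520, 0.2559, 0.1719], E[r] = -1.6504, γ^t·E[r] = -1.056250, running G = -3.693750
t=3: π = [0.1750, 0.1465, 0.2505, 0.2529, 0.1750], E[r] = -1.6626, γ^t·E[r] = -0.851250, running G = -4.545000
t=4: π = [0.1746, 0.1469, 0.2503, 0.2536, 0.1746], E[r] = -1.6616, γ^t·E[r] = -0.680575, running G = -5.225575
t=5: π = [0.1746, 0.1468, 0.2504, 0.2535, 0.1746], E[r] = -1.6615, γ^t·E[r] = -0.544429, running G = -5.770004
t=6: π = [0.1747, 0.1468, 0.2504, 0.2535, 0.1747], E[r] = -1.6615, γ^t·E[r] = -0.435560, running G = -6.205564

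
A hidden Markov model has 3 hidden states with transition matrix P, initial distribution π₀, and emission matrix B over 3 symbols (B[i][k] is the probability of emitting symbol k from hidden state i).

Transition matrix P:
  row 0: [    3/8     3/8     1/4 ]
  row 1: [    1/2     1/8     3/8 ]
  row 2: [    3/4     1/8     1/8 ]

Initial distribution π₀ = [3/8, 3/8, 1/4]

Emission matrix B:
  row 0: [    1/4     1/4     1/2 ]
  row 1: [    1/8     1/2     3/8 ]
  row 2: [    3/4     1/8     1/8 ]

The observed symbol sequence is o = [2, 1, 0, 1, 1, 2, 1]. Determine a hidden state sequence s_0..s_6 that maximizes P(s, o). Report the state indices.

t=0: δ = [1.875e-01, 1.406e-01, 3.125e-02]  (obs o_0=2)
t=1: δ = [1.758e-02, 3.516e-02, 6.592e-03]  ψ = [0, 0, 1]  (obs o_1=1)
t=2: δ = [4.395e-03, 8.240e-04, 9.888e-03]  ψ = [1, 0, 1]  (obs o_2=0)
t=3: δ = [1.854e-03, 8.240e-04, 1.545e-04]  ψ = [2, 0, 2]  (obs o_3=1)
t=4: δ = [1.738e-04, 3.476e-04, 5.794e-05]  ψ = [0, 0, 0]  (obs o_4=1)
t=5: δ = [8.690e-05, 2.444e-05, 1.629e-05]  ψ = [1, 0, 1]  (obs o_5=2)
t=6: δ = [8.147e-06, 1.629e-05, 2.716e-06]  ψ = [0, 0, 0]  (obs o_6=1)
backtrack: best end state = 1; path = [0, 1, 2, 0, 1, 0, 1]

path = [0, 1, 2, 0, 1, 0, 1]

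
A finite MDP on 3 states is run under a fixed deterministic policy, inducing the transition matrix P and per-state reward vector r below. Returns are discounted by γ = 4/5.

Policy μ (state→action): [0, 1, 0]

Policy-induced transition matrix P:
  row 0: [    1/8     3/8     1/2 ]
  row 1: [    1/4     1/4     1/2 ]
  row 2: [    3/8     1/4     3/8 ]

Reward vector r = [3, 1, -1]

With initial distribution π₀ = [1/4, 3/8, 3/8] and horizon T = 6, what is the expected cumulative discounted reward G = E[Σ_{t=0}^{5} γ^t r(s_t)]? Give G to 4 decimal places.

t=0: π = [0.2500, 0.3750, 0.3750], E[r] = 0.7500, γ^t·E[r] = 0.750000, running G = 0.750000
t=1: π = [0.2656, 0.2813, 0.4531], E[r] = 0.6250, γ^t·E[r] = 0.500000, running G = 1.250000
t=2: π = [0.2734, 0.2832, 0.4434], E[r] = 0.6602, γ^t·E[r] = 0.422500, running G = 1.672500
t=3: π = [0.2712, 0.2842, 0.4446], E[r] = 0.6533, γ^t·E[r] = 0.334500, running G = 2.007000
t=4: π = [0.2717, 0.2839, 0.4444], E[r] = 0.6545, γ^t·E[r] = 0.268075, running G = 2.275075
t=5: π = [0.2716, 0.2840, 0.4444], E[r] = 0.6543, γ^t·E[r] = 0.214400, running G = 2.489475

G = 2.4895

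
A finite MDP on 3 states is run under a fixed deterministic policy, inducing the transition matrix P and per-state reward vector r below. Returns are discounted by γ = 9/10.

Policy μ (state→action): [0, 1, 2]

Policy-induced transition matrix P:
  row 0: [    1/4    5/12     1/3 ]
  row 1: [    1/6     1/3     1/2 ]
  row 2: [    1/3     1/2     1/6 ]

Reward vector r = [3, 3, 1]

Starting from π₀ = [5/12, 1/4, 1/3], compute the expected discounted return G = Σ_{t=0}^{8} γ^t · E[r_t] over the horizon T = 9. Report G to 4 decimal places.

G = 14.2163

t=0: π = [0.4167, 0.2500, 0.3333], E[r] = 2.3333, γ^t·E[r] = 2.333333, running G = 2.333333
t=1: π = [0.2569, 0.4236, 0.3194], E[r] = 2.3611, γ^t·E[r] = 2.125000, running G = 4.458333
t=2: π = [0.2413, 0.4080, 0.3507], E[r] = 2.2986, γ^t·E[r] = 1.861875, running G = 6.320208
t=3: π = [0.2452, 0.4119, 0.3429], E[r] = 2.3142, γ^t·E[r] = 1.687078, running G = 8.007286
t=4: π = [0.2442, 0.4109, 0.3448], E[r] = 2.3103, γ^t·E[r] = 1.515807, running G = 9.523094
t=5: π = [0.2445, 0.4112, 0.3443], E[r] = 2.3113, γ^t·E[r] = 1.364803, running G = 10.887897
t=6: π = [0.2444, 0.4111, 0.3445], E[r] = 2.3111, γ^t·E[r] = 1.228193, running G = 12.116090
t=7: π = [0.2444, 0.4111, 0.3444], E[r] = 2.3111, γ^t·E[r] = 1.105403, running G = 13.221494
t=8: π = [0.2444, 0.4111, 0.3444], E[r] = 2.3111, γ^t·E[r] = 0.994856, running G = 14.216350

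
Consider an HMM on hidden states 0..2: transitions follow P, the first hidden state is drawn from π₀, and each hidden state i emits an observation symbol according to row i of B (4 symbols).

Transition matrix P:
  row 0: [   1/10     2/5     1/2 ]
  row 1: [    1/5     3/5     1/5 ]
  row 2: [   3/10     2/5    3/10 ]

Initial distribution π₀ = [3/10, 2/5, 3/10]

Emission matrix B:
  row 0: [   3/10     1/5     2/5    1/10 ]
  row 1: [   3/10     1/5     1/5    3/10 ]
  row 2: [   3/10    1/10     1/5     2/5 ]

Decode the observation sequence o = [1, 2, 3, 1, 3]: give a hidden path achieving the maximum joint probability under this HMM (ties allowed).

path = [1, 1, 1, 1, 1]

t=0: δ = [6.000e-02, 8.000e-02, 3.000e-02]  (obs o_0=1)
t=1: δ = [6.400e-03, 9.600e-03, 6.000e-03]  ψ = [1, 1, 0]  (obs o_1=2)
t=2: δ = [1.920e-04, 1.728e-03, 1.280e-03]  ψ = [1, 1, 0]  (obs o_2=3)
t=3: δ = [7.680e-05, 2.074e-04, 3.840e-05]  ψ = [2, 1, 2]  (obs o_3=1)
t=4: δ = [4.147e-06, 3.732e-05, 1.659e-05]  ψ = [1, 1, 1]  (obs o_4=3)
backtrack: best end state = 1; path = [1, 1, 1, 1, 1]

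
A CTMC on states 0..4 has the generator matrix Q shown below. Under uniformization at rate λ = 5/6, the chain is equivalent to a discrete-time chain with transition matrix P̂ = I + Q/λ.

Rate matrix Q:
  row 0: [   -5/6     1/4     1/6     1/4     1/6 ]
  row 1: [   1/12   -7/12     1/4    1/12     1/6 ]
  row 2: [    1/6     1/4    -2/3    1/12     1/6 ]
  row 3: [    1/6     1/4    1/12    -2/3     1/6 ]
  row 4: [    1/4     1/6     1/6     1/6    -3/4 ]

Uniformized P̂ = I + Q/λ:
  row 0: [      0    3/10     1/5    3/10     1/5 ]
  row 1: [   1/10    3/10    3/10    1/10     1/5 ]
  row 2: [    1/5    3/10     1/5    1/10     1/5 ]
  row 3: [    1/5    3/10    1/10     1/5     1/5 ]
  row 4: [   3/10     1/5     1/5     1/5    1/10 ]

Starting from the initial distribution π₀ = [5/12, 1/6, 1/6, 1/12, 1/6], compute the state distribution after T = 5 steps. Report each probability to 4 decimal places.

π = [0.1583, 0.2818, 0.2116, 0.1665, 0.1818]

t=0: π = [0.4167, 0.1667, 0.1667, 0.0833, 0.1667]
t=1: π = [0.1167, 0.2833, 0.2083, 0.2083, 0.1833]
t=2: π = [0.1667, 0.2817, 0.2075, 0.1625, 0.1817]
t=3: π = [0.1567, 0.2818, 0.2119, 0.1678, 0.1818]
t=4: π = [0.1587, 0.2818, 0.2114, 0.1663, 0.1818]
t=5: π = [0.1583, 0.2818, 0.2116, 0.1665, 0.1818]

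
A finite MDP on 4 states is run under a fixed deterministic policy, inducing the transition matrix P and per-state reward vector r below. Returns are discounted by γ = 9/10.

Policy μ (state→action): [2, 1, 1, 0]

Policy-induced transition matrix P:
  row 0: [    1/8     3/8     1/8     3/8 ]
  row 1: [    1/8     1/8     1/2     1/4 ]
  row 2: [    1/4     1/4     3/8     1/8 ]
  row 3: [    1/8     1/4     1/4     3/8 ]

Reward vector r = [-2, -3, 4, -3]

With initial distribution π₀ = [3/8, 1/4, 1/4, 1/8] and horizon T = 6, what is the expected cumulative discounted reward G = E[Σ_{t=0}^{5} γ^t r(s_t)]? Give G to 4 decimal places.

G = -2.9944

t=0: π = [0.3750, 0.2500, 0.2500, 0.1250], E[r] = -0.8750, γ^t·E[r] = -0.875000, running G = -0.875000
t=1: π = [0.1563, 0.2656, 0.2969, 0.2813], E[r] = -0.7656, γ^t·E[r] = -0.689063, running G = -1.564063
t=2: π = [0.1621, 0.2363, 0.3340, 0.2676], E[r] = -0.5000, γ^t·E[r] = -0.405000, running G = -1.969063
t=3: π = [0.1667, 0.2407, 0.3306, 0.2620], E[r] = -0.5193, γ^t·E[r] = -0.378560, running G = -2.347623
t=4: π = [0.1663, 0.2408, 0.3307, 0.2623], E[r] = -0.5191, γ^t·E[r] = -0.340564, running G = -2.688187
t=5: π = [0.1663, 0.2407, 0.3307, 0.2622], E[r] = -0.5186, γ^t·E[r] = -0.306201, running G = -2.994388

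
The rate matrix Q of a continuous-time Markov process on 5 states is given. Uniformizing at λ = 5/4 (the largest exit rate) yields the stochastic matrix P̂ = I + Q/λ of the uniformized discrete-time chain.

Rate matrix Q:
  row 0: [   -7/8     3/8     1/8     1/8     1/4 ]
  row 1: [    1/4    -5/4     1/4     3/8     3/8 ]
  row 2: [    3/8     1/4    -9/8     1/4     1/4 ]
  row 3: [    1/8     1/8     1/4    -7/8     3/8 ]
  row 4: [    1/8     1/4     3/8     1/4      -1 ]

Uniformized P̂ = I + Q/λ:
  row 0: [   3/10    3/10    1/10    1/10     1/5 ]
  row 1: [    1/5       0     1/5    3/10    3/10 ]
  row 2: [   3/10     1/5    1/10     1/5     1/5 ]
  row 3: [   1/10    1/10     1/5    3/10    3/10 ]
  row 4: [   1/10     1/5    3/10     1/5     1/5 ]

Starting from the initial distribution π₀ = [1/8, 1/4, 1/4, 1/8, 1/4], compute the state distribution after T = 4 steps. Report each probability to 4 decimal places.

π = [0.1921, 0.1645, 0.1860, 0.2191, 0.2383]

t=0: π = [0.1250, 0.2500, 0.2500, 0.1250, 0.2500]
t=1: π = [0.2000, 0.1500, 0.1875, 0.2250, 0.2375]
t=2: π = [0.1925, 0.1675, 0.1850, 0.2175, 0.2375]
t=3: π = [0.1923, 0.1640, 0.1860, 0.2193, 0.2385]
t=4: π = [0.1921, 0.1645, 0.1860, 0.2191, 0.2383]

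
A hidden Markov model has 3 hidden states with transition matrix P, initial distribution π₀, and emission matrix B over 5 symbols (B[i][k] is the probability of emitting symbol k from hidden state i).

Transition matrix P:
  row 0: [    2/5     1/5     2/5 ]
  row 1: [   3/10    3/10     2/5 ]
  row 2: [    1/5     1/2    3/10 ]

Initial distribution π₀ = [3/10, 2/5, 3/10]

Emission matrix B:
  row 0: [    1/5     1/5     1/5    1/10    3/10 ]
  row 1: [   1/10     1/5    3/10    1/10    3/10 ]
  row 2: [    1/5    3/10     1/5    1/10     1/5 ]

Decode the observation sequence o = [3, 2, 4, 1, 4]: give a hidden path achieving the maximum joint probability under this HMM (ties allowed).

path = [1, 2, 1, 2, 1]

t=0: δ = [3.000e-02, 4.000e-02, 3.000e-02]  (obs o_0=3)
t=1: δ = [2.400e-03, 4.500e-03, 3.200e-03]  ψ = [0, 2, 1]  (obs o_1=2)
t=2: δ = [4.050e-04, 4.800e-04, 3.600e-04]  ψ = [1, 2, 1]  (obs o_2=4)
t=3: δ = [3.240e-05, 3.600e-05, 5.760e-05]  ψ = [0, 2, 1]  (obs o_3=1)
t=4: δ = [3.888e-06, 8.640e-06, 3.456e-06]  ψ = [0, 2, 2]  (obs o_4=4)
backtrack: best end state = 1; path = [1, 2, 1, 2, 1]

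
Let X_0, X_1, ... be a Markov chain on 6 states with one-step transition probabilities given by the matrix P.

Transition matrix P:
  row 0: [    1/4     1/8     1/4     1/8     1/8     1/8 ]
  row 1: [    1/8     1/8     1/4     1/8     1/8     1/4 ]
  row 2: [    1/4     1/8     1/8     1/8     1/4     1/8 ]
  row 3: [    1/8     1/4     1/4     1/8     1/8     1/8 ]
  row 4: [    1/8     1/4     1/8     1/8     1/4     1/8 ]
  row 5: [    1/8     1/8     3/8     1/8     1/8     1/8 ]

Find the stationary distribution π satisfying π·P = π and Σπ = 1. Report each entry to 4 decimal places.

Balance equations π_j = Σ_i π_i·P[i][j]:
  π_0 = 1/4·π_0 + 1/8·π_1 + 1/4·π_2 + 1/8·π_3 + 1/8·π_4 + 1/8·π_5
  π_1 = 1/8·π_0 + 1/8·π_1 + 1/8·π_2 + 1/4·π_3 + 1/4·π_4 + 1/8·π_5
  π_2 = 1/4·π_0 + 1/4·π_1 + 1/8·π_2 + 1/4·π_3 + 1/8·π_4 + 3/8·π_5
  π_3 = 1/8·π_0 + 1/8·π_1 + 1/8·π_2 + 1/8·π_3 + 1/8·π_4 + 1/8·π_5
  π_4 = 1/8·π_0 + 1/8·π_1 + 1/4·π_2 + 1/8·π_3 + 1/4·π_4 + 1/8·π_5
  normalize: π_0 + π_1 + π_2 + π_3 + π_4 + π_5 = 1
Solving the linear system gives exactly π = [163/936, 19/117, 205/936, 1/8, 163/936, 17/117].

π = [0.1741, 0.1624, 0.2190, 0.1250, 0.1741, 0.1453]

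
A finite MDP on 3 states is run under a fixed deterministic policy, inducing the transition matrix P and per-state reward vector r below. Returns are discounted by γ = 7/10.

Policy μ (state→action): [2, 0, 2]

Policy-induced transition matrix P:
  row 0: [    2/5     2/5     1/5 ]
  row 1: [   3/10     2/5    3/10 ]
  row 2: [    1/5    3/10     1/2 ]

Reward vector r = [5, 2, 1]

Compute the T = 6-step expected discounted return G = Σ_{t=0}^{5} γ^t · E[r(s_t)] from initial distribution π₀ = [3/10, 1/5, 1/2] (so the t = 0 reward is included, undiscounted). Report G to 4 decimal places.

G = 7.2797

t=0: π = [0.3000, 0.2000, 0.5000], E[r] = 2.4000, γ^t·E[r] = 2.400000, running G = 2.400000
t=1: π = [0.2800, 0.3500, 0.3700], E[r] = 2.4700, γ^t·E[r] = 1.729000, running G = 4.129000
t=2: π = [0.2910, 0.3630, 0.3460], E[r] = 2.5270, γ^t·E[r] = 1.238230, running G = 5.367230
t=3: π = [0.2945, 0.3654, 0.3401], E[r] = 2.5434, γ^t·E[r] = 0.872386, running G = 6.239616
t=4: π = [0.2954, 0.3660, 0.3386], E[r] = 2.5478, γ^t·E[r] = 0.611715, running G = 6.851331
t=5: π = [0.2957, 0.3661, 0.3382], E[r] = 2.5489, γ^t·E[r] = 0.428392, running G = 7.279723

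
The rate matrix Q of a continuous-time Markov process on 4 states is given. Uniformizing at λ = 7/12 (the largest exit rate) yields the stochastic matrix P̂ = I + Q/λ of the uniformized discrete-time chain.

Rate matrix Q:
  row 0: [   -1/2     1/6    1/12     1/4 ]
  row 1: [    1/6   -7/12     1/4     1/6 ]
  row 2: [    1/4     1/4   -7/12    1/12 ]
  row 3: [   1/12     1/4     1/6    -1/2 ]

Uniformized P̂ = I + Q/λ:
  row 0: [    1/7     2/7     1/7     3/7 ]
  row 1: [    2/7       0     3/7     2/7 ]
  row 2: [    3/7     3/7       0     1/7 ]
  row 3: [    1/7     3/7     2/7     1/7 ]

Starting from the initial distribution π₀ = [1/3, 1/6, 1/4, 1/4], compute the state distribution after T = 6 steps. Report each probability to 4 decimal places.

t=0: π = [0.3333, 0.1667, 0.2500, 0.2500]
t=1: π = [0.2381, 0.3095, 0.1905, 0.2619]
t=2: π = [0.2415, 0.2619, 0.2415, 0.2551]
t=3: π = [0.2493, 0.2818, 0.2196, 0.2493]
t=4: π = [0.2459, 0.2722, 0.2276, 0.2543]
t=5: π = [0.2468, 0.2768, 0.2244, 0.2520]
t=6: π = [0.2465, 0.2747, 0.2259, 0.2529]

π = [0.2465, 0.2747, 0.2259, 0.2529]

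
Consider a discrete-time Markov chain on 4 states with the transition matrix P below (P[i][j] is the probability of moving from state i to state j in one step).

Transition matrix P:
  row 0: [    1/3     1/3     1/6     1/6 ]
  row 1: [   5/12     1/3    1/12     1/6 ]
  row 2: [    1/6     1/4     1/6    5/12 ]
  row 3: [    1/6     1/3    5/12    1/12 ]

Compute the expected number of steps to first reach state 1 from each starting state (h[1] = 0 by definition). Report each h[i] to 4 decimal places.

First-step conditioning: h[1] = 0; for i ≠ 1, h[i] = 1 + Σ_k P[i][k]·h[k].
  h[0] = 1 + 1/3·h[0] + 1/6·h[2] + 1/6·h[3]
  h[2] = 1 + 1/6·h[0] + 1/6·h[2] + 5/12·h[3]
  h[3] = 1 + 1/6·h[0] + 5/12·h[2] + 1/12·h[3]
Solving the 3×3 linear system over states ≠ 1 gives exactly h = [441/139, 0, 480/139, 450/139] (h[1] = 0 is the target).

h = [3.1727, 0.0000, 3.4532, 3.2374]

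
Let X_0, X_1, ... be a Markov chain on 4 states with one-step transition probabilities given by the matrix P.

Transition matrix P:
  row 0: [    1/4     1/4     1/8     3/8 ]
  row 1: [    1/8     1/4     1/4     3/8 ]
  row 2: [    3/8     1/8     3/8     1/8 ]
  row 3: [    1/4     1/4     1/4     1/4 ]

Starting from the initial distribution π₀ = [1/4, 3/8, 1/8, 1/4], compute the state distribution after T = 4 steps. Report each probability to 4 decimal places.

π = [0.2540, 0.2187, 0.2495, 0.2778]

t=0: π = [0.2500, 0.3750, 0.1250, 0.2500]
t=1: π = [0.2188, 0.2344, 0.2344, 0.3125]
t=2: π = [0.2500, 0.2207, 0.2520, 0.2773]
t=3: π = [0.2539, 0.2185, 0.2502, 0.2773]
t=4: π = [0.2540, 0.2187, 0.2495, 0.2778]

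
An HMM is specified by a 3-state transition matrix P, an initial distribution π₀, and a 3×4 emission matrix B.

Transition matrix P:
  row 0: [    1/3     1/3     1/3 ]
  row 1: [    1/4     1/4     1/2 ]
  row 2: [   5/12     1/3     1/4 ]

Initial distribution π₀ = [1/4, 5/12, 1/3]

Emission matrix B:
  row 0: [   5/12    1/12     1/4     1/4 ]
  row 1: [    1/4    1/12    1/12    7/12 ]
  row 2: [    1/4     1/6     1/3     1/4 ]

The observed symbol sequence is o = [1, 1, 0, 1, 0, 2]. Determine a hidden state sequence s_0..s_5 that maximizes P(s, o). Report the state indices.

path = [1, 2, 0, 2, 0, 2]

t=0: δ = [2.083e-02, 3.472e-02, 5.556e-02]  (obs o_0=1)
t=1: δ = [1.929e-03, 1.543e-03, 2.894e-03]  ψ = [2, 2, 1]  (obs o_1=1)
t=2: δ = [5.023e-04, 2.411e-04, 1.929e-04]  ψ = [2, 2, 1]  (obs o_2=0)
t=3: δ = [1.395e-05, 1.395e-05, 2.791e-05]  ψ = [0, 0, 0]  (obs o_3=1)
t=4: δ = [4.845e-06, 2.326e-06, 1.744e-06]  ψ = [2, 2, 1]  (obs o_4=0)
t=5: δ = [4.038e-07, 1.346e-07, 5.384e-07]  ψ = [0, 0, 0]  (obs o_5=2)
backtrack: best end state = 2; path = [1, 2, 0, 2, 0, 2]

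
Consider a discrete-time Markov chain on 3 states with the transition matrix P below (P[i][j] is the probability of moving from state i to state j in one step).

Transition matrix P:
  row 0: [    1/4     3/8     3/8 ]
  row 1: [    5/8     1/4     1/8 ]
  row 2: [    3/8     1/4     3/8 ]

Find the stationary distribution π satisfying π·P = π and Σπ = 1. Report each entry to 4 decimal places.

Balance equations π_j = Σ_i π_i·P[i][j]:
  π_0 = 1/4·π_0 + 5/8·π_1 + 3/8·π_2
  π_1 = 3/8·π_0 + 1/4·π_1 + 1/4·π_2
  normalize: π_0 + π_1 + π_2 = 1
Solving the linear system gives exactly π = [2/5, 3/10, 3/10].

π = [0.4000, 0.3000, 0.3000]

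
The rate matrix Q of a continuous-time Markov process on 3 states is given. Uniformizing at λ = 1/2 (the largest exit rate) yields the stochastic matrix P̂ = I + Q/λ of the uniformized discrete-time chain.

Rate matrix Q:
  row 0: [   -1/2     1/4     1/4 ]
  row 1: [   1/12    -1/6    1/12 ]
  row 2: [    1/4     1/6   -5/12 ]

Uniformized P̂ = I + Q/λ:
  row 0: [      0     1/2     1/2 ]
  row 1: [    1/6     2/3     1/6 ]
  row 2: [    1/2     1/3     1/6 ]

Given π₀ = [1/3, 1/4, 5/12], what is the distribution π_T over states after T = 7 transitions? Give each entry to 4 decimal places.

π = [0.2106, 0.5526, 0.2368]

t=0: π = [0.3333, 0.2500, 0.4167]
t=1: π = [0.2500, 0.4722, 0.2778]
t=2: π = [0.2176, 0.5324, 0.2500]
t=3: π = [0.2137, 0.5471, 0.2392]
t=4: π = [0.2108, 0.5513, 0.2379]
t=5: π = [0.2108, 0.5522, 0.2369]
t=6: π = [0.2105, 0.5526, 0.2369]
t=7: π = [0.2106, 0.5526, 0.2368]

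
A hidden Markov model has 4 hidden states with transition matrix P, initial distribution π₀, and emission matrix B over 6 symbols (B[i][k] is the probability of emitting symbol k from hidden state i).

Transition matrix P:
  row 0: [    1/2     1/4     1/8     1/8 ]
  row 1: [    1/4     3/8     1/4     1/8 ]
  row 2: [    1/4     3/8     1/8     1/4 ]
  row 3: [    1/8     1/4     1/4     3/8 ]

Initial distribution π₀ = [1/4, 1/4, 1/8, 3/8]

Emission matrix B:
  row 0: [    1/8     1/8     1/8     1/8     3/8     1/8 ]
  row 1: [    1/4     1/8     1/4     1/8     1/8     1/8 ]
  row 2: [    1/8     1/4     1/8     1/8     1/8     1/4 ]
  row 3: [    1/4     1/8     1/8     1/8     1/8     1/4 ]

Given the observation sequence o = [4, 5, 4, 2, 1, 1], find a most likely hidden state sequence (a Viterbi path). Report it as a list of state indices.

path = [0, 0, 0, 0, 0, 0]

t=0: δ = [9.375e-02, 3.125e-02, 1.562e-02, 4.688e-02]  (obs o_0=4)
t=1: δ = [5.859e-03, 2.930e-03, 2.930e-03, 4.395e-03]  ψ = [0, 0, 0, 3]  (obs o_1=5)
t=2: δ = [1.099e-03, 1.831e-04, 1.373e-04, 2.060e-04]  ψ = [0, 0, 3, 3]  (obs o_2=4)
t=3: δ = [6.866e-05, 6.866e-05, 1.717e-05, 1.717e-05]  ψ = [0, 0, 0, 0]  (obs o_3=2)
t=4: δ = [4.292e-06, 3.219e-06, 4.292e-06, 1.073e-06]  ψ = [0, 1, 1, 0]  (obs o_4=1)
t=5: δ = [2.682e-07, 2.012e-07, 2.012e-07, 1.341e-07]  ψ = [0, 2, 1, 2]  (obs o_5=1)
backtrack: best end state = 0; path = [0, 0, 0, 0, 0, 0]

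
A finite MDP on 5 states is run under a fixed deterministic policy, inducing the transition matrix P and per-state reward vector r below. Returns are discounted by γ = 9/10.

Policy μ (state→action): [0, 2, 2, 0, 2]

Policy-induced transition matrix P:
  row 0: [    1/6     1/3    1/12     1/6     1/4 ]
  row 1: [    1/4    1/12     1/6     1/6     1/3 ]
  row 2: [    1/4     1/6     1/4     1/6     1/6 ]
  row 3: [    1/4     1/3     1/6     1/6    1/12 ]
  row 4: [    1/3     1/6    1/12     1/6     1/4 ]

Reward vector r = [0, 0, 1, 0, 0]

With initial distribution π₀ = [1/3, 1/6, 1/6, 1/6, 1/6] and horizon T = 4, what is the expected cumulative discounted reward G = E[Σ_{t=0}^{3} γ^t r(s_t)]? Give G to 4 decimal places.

G = 0.5060

t=0: π = [0.3333, 0.1667, 0.1667, 0.1667, 0.1667], E[r] = 0.1667, γ^t·E[r] = 0.166667, running G = 0.166667
t=1: π = [0.2361, 0.2361, 0.1389, 0.1667, 0.2222], E[r] = 0.1389, γ^t·E[r] = 0.125000, running G = 0.291667
t=2: π = [0.2488, 0.2141, 0.1400, 0.1667, 0.2303], E[r] = 0.1400, γ^t·E[r] = 0.113438, running G = 0.405104
t=3: π = [0.2485, 0.2181, 0.1384, 0.1667, 0.2284], E[r] = 0.1384, γ^t·E[r] = 0.100898, running G = 0.506003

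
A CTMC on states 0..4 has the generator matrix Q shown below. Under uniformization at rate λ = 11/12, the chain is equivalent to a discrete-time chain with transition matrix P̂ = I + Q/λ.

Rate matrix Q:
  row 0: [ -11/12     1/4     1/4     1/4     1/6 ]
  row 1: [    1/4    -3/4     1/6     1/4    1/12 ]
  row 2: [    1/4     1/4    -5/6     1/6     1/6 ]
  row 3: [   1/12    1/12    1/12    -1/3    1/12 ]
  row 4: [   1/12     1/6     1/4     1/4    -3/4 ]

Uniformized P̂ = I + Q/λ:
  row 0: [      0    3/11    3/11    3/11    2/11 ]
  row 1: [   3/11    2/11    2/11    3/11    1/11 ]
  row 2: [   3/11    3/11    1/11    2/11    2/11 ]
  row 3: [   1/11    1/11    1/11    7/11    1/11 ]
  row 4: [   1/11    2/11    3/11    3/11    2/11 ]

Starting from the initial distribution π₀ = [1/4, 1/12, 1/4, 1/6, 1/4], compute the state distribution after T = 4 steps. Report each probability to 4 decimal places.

π = [0.1394, 0.1734, 0.1564, 0.4007, 0.1301]

t=0: π = [0.2500, 0.0833, 0.2500, 0.1667, 0.2500]
t=1: π = [0.1288, 0.2121, 0.1894, 0.3106, 0.1591]
t=2: π = [0.1522, 0.1825, 0.1625, 0.3685, 0.1343]
t=3: π = [0.1398, 0.1769, 0.1596, 0.3919, 0.1317]
t=4: π = [0.1394, 0.1734, 0.1564, 0.4007, 0.1301]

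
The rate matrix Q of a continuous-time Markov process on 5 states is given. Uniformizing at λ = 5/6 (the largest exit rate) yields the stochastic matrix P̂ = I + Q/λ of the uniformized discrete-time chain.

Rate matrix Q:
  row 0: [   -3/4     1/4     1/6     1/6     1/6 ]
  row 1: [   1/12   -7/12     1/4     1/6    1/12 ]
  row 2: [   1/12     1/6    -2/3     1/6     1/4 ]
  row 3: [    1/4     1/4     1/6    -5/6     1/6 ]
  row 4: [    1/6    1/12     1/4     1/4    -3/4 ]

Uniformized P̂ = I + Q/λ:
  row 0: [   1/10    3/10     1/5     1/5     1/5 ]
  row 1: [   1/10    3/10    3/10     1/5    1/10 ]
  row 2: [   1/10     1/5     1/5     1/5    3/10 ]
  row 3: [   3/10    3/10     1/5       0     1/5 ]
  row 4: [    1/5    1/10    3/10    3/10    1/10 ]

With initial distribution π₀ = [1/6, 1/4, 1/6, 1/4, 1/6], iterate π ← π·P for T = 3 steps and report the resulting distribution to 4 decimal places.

π = [0.1550, 0.2394, 0.2423, 0.1813, 0.1820]

t=0: π = [0.1667, 0.2500, 0.1667, 0.2500, 0.1667]
t=1: π = [0.1667, 0.2500, 0.2417, 0.1667, 0.1750]
t=2: π = [0.1508, 0.2408, 0.2425, 0.1842, 0.1817]
t=3: π = [0.1550, 0.2394, 0.2423, 0.1813, 0.1820]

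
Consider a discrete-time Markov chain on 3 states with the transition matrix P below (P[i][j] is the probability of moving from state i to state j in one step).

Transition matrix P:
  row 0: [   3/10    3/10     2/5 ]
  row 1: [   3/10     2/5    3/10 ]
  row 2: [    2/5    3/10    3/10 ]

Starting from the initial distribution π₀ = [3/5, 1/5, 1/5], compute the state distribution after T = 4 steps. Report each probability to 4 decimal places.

t=0: π = [0.6000, 0.2000, 0.2000]
t=1: π = [0.3200, 0.3200, 0.3600]
t=2: π = [0.3360, 0.3320, 0.3320]
t=3: π = [0.3332, 0.3332, 0.3336]
t=4: π = [0.3334, 0.3333, 0.3333]

π = [0.3334, 0.3333, 0.3333]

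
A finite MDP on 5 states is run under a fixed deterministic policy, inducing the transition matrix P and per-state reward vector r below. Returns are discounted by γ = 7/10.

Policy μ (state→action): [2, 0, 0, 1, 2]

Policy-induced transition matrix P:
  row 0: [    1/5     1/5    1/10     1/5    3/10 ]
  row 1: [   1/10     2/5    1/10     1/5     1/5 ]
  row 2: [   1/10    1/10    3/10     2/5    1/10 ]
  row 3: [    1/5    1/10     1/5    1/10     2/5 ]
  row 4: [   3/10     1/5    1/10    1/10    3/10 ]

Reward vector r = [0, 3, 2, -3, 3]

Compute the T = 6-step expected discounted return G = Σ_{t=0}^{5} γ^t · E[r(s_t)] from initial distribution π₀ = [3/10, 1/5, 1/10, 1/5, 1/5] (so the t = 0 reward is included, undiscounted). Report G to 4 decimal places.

G = 3.1081

t=0: π = [0.3000, 0.2000, 0.1000, 0.2000, 0.2000], E[r] = 0.8000, γ^t·E[r] = 0.800000, running G = 0.800000
t=1: π = [0.1900, 0.2100, 0.1400, 0.1800, 0.2800], E[r] = 1.2100, γ^t·E[r] = 0.847000, running G = 1.647000
t=2: π = [0.1930, 0.2100, 0.1460, 0.1820, 0.2690], E[r] = 1.1830, γ^t·E[r] = 0.579670, running G = 2.226670
t=3: π = [0.1913, 0.2092, 0.1474, 0.1841, 0.2680], E[r] = 1.1741, γ^t·E[r] = 0.402716, running G = 2.629386
t=4: π = [0.1911, 0.2087, 0.1479, 0.1843, 0.2680], E[r] = 1.1731, γ^t·E[r] = 0.281654, running G = 2.911040
t=5: π = [0.1911, 0.2085, 0.1480, 0.1844, 0.2680], E[r] = 1.1725, γ^t·E[r] = 0.197056, running G = 3.108097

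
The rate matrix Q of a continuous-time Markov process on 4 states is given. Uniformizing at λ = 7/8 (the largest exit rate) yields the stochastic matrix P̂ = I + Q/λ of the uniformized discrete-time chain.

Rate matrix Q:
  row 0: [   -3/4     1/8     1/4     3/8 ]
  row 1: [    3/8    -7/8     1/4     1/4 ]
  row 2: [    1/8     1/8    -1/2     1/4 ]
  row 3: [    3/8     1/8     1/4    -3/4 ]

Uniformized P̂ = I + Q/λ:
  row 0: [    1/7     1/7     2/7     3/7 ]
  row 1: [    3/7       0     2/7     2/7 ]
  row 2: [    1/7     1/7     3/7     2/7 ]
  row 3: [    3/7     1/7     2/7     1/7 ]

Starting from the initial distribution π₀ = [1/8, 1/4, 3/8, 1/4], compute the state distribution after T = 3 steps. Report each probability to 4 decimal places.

t=0: π = [0.1250, 0.2500, 0.3750, 0.2500]
t=1: π = [0.2857, 0.1071, 0.3393, 0.2679]
t=2: π = [0.2500, 0.1276, 0.3342, 0.2883]
t=3: π = [0.2617, 0.1246, 0.3335, 0.2802]

π = [0.2617, 0.1246, 0.3335, 0.2802]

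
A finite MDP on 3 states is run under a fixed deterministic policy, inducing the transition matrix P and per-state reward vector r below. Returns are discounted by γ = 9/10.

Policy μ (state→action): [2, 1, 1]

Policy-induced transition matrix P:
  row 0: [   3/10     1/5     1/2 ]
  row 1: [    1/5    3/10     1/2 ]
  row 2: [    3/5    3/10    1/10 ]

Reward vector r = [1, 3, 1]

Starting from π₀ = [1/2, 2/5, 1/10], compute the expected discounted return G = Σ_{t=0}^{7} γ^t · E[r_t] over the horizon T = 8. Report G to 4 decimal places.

t=0: π = [0.5000, 0.4000, 0.1000], E[r] = 1.8000, γ^t·E[r] = 1.800000, running G = 1.800000
t=1: π = [0.2900, 0.2500, 0.4600], E[r] = 1.5000, γ^t·E[r] = 1.350000, running G = 3.150000
t=2: π = [0.4130, 0.2710, 0.3160], E[r] = 1.5420, γ^t·E[r] = 1.249020, running G = 4.399020
t=3: π = [0.3677, 0.2587, 0.3736], E[r] = 1.5174, γ^t·E[r] = 1.106185, running G = 5.505205
t=4: π = [0.3862, 0.2632, 0.3506], E[r] = 1.5265, γ^t·E[r] = 1.001510, running G = 6.506715
t=5: π = [0.3788, 0.2614, 0.3598], E[r] = 1.5228, γ^t·E[r] = 0.899173, running G = 7.405888
t=6: π = [0.3818, 0.2621, 0.3561], E[r] = 1.5242, γ^t·E[r] = 0.810039, running G = 8.215927
t=7: π = [0.3806, 0.2618, 0.3576], E[r] = 1.5236, γ^t·E[r] = 0.728753, running G = 8.944680

G = 8.9447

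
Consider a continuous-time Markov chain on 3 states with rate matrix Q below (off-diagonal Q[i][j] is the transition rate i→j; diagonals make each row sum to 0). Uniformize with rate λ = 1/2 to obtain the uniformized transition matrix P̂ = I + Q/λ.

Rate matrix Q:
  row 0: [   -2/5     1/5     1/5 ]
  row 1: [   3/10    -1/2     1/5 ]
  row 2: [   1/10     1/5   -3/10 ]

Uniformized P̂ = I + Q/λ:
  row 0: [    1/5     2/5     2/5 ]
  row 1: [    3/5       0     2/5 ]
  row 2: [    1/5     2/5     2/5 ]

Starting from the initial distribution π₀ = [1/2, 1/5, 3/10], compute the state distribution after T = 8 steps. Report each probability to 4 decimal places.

t=0: π = [0.5000, 0.2000, 0.3000]
t=1: π = [0.2800, 0.3200, 0.4000]
t=2: π = [0.3280, 0.2720, 0.4000]
t=3: π = [0.3088, 0.2912, 0.4000]
t=4: π = [0.3165, 0.2835, 0.4000]
t=5: π = [0.3134, 0.2866, 0.4000]
t=6: π = [0.3146, 0.2854, 0.4000]
t=7: π = [0.3141, 0.2859, 0.4000]
t=8: π = [0.3143, 0.2857, 0.4000]

π = [0.3143, 0.2857, 0.4000]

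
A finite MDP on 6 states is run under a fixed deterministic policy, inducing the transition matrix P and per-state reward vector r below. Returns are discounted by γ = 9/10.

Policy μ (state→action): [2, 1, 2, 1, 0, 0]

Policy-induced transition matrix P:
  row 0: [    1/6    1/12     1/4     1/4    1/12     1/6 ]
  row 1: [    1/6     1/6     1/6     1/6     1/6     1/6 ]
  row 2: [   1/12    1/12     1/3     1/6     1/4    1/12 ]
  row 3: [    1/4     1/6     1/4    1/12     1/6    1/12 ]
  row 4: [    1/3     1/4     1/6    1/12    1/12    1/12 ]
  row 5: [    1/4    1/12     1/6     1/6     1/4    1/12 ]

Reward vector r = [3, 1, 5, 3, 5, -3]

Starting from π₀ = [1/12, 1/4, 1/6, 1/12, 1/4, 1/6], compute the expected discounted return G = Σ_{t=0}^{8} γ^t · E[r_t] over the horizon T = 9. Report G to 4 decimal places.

t=0: π = [0.0833, 0.2500, 0.1667, 0.0833, 0.2500, 0.1667], E[r] = 2.3333, γ^t·E[r] = 2.333333, running G = 2.333333
t=1: π = [0.2153, 0.1528, 0.2083, 0.1458, 0.1667, 0.1111], E[r] = 2.7778, γ^t·E[r] = 2.500000, running G = 4.833333
t=2: π = [0.1985, 0.1360, 0.2315, 0.1586, 0.1615, 0.1140], E[r] = 2.8299, γ^t·E[r] = 2.292188, running G = 7.125521
t=3: π = [0.1970, 0.1348, 0.2350, 0.1565, 0.1655, 0.1112], E[r] = 2.8641, γ^t·E[r] = 2.087930, running G = 9.213451
t=4: π = [0.1970, 0.1352, 0.2353, 0.1563, 0.1653, 0.1110], E[r] = 2.8649, γ^t·E[r] = 1.879690, running G = 11.093141
t=5: π = [0.1969, 0.1352, 0.2353, 0.1563, 0.1653, 0.1110], E[r] = 2.8649, γ^t·E[r] = 1.691681, running G = 12.784822
t=6: π = [0.1969, 0.1352, 0.2353, 0.1563, 0.1653, 0.1110], E[r] = 2.8649, γ^t·E[r] = 1.522547, running G = 14.307369
t=7: π = [0.1969, 0.1352, 0.2353, 0.1563, 0.1653, 0.1110], E[r] = 2.8649, γ^t·E[r] = 1.370285, running G = 15.677654
t=8: π = [0.1969, 0.1352, 0.2353, 0.1563, 0.1653, 0.1110], E[r] = 2.8649, γ^t·E[r] = 1.233257, running G = 16.910911

G = 16.9109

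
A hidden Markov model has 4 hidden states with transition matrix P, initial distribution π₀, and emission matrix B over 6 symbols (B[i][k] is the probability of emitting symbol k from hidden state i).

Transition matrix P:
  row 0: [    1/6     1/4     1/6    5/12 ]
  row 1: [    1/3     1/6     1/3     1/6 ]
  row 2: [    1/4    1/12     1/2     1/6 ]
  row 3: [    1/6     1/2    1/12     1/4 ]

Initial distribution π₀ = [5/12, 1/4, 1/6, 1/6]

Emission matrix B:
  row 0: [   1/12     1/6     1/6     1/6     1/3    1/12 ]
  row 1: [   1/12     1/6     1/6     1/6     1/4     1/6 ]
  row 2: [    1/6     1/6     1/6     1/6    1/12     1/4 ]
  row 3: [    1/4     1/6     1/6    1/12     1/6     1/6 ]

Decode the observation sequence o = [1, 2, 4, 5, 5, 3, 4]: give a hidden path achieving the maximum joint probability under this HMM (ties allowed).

path = [0, 3, 1, 2, 2, 2, 0]

t=0: δ = [6.944e-02, 4.167e-02, 2.778e-02, 2.778e-02]  (obs o_0=1)
t=1: δ = [2.315e-03, 2.894e-03, 2.315e-03, 4.823e-03]  ψ = [1, 0, 1, 0]  (obs o_1=2)
t=2: δ = [3.215e-04, 6.028e-04, 9.645e-05, 2.009e-04]  ψ = [1, 3, 2, 3]  (obs o_2=4)
t=3: δ = [1.674e-05, 1.674e-05, 5.023e-05, 2.233e-05]  ψ = [1, 1, 1, 0]  (obs o_3=5)
t=4: δ = [1.047e-06, 1.861e-06, 6.279e-06, 1.395e-06]  ψ = [2, 3, 2, 2]  (obs o_4=5)
t=5: δ = [2.616e-07, 1.163e-07, 5.233e-07, 8.721e-08]  ψ = [2, 3, 2, 2]  (obs o_5=3)
t=6: δ = [4.361e-08, 1.635e-08, 2.180e-08, 1.817e-08]  ψ = [2, 0, 2, 0]  (obs o_6=4)
backtrack: best end state = 0; path = [0, 3, 1, 2, 2, 2, 0]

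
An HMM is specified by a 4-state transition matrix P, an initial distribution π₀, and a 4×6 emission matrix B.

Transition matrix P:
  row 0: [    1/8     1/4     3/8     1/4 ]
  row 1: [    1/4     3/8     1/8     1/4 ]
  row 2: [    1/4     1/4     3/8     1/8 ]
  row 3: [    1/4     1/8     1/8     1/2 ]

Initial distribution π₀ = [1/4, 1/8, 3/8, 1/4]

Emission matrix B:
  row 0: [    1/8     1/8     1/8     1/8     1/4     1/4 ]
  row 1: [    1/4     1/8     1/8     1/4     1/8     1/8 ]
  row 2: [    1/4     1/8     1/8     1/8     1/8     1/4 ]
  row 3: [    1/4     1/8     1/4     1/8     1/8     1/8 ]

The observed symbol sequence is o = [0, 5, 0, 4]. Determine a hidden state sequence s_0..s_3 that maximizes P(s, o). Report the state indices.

path = [2, 2, 2, 0]

t=0: δ = [3.125e-02, 3.125e-02, 9.375e-02, 6.250e-02]  (obs o_0=0)
t=1: δ = [5.859e-03, 2.930e-03, 8.789e-03, 3.906e-03]  ψ = [2, 2, 2, 3]  (obs o_1=5)
t=2: δ = [2.747e-04, 5.493e-04, 8.240e-04, 4.883e-04]  ψ = [2, 2, 2, 3]  (obs o_2=0)
t=3: δ = [5.150e-05, 2.575e-05, 3.862e-05, 3.052e-05]  ψ = [2, 1, 2, 3]  (obs o_3=4)
backtrack: best end state = 0; path = [2, 2, 2, 0]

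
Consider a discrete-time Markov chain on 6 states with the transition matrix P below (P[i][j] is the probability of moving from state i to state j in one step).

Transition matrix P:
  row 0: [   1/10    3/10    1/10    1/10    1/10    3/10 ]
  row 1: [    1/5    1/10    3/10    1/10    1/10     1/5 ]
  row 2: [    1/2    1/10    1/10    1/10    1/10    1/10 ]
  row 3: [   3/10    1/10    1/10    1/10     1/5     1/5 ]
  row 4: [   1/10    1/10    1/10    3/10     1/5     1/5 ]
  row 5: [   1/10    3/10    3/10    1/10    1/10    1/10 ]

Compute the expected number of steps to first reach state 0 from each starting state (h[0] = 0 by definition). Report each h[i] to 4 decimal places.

First-step conditioning: h[0] = 0; for i ≠ 0, h[i] = 1 + Σ_k P[i][k]·h[k].
  h[1] = 1 + 1/10·h[1] + 3/10·h[2] + 1/10·h[3] + 1/10·h[4] + 1/5·h[5]
  h[2] = 1 + 1/10·h[1] + 1/10·h[2] + 1/10·h[3] + 1/10·h[4] + 1/10·h[5]
  h[3] = 1 + 1/10·h[1] + 1/10·h[2] + 1/10·h[3] + 1/5·h[4] + 1/5·h[5]
  h[4] = 1 + 1/10·h[1] + 1/10·h[2] + 3/10·h[3] + 1/5·h[4] + 1/5·h[5]
  h[5] = 1 + 3/10·h[1] + 3/10·h[2] + 1/10·h[3] + 1/10·h[4] + 1/10·h[5]
Solving the 5×5 linear system over states ≠ 0 gives exactly h = [0, 264/65, 196/65, 562/143, 3372/715, 288/65] (h[0] = 0 is the target).

h = [0.0000, 4.0615, 3.0154, 3.9301, 4.7161, 4.4308]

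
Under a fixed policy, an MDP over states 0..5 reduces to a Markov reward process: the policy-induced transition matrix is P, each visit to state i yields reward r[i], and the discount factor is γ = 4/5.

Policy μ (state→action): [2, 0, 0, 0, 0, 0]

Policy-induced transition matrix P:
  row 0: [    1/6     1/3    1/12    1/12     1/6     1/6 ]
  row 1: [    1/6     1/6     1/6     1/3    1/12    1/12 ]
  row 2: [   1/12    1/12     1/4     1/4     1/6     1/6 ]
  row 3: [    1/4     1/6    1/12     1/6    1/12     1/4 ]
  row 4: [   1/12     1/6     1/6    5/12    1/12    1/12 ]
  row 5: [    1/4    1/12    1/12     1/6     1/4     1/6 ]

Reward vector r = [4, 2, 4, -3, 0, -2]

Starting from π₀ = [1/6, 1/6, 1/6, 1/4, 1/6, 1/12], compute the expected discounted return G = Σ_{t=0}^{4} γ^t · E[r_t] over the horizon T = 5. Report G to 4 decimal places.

t=0: π = [0.1667, 0.1667, 0.1667, 0.2500, 0.1667, 0.0833], E[r] = 0.7500, γ^t·E[r] = 0.750000, running G = 0.750000
t=1: π = [0.1667, 0.1736, 0.1389, 0.2361, 0.1250, 0.1597], E[r] = 0.5417, γ^t·E[r] = 0.433333, running G = 1.183333
t=2: π = [0.1777, 0.1696, 0.1314, 0.2245, 0.1354, 0.1615], E[r] = 0.5787, γ^t·E[r] = 0.370370, running G = 1.553704
t=3: π = [0.1766, 0.1719, 0.1306, 0.2249, 0.1360, 0.1600], E[r] = 0.5780, γ^t·E[r] = 0.295951, running G = 1.849654
t=4: π = [0.1765, 0.1719, 0.1308, 0.2255, 0.1356, 0.1598], E[r] = 0.5769, γ^t·E[r] = 0.236318, running G = 2.085972

G = 2.0860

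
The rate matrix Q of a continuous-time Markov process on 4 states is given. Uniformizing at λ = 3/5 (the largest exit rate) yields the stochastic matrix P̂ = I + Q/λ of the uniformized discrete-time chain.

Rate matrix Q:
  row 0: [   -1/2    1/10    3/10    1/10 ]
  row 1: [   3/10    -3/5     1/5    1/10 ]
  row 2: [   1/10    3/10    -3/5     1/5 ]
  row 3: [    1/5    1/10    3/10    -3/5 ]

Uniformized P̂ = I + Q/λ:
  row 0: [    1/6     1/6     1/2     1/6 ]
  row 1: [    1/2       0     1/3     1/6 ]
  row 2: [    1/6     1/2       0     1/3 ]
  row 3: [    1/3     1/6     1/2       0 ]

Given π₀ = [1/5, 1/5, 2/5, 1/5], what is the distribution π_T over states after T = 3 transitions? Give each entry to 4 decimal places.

t=0: π = [0.2000, 0.2000, 0.4000, 0.2000]
t=1: π = [0.2667, 0.2667, 0.2667, 0.2000]
t=2: π = [0.2889, 0.2111, 0.3222, 0.1778]
t=3: π = [0.2667, 0.2389, 0.3037, 0.1907]

π = [0.2667, 0.2389, 0.3037, 0.1907]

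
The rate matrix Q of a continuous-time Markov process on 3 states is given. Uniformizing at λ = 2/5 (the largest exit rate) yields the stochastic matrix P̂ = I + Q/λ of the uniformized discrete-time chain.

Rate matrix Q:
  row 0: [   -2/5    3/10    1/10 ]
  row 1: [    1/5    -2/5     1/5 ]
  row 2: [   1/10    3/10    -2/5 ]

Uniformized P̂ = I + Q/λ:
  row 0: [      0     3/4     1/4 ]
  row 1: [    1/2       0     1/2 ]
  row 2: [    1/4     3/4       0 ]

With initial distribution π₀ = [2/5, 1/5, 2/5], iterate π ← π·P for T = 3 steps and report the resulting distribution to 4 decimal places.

t=0: π = [0.4000, 0.2000, 0.4000]
t=1: π = [0.2000, 0.6000, 0.2000]
t=2: π = [0.3500, 0.3000, 0.3500]
t=3: π = [0.2375, 0.5250, 0.2375]

π = [0.2375, 0.5250, 0.2375]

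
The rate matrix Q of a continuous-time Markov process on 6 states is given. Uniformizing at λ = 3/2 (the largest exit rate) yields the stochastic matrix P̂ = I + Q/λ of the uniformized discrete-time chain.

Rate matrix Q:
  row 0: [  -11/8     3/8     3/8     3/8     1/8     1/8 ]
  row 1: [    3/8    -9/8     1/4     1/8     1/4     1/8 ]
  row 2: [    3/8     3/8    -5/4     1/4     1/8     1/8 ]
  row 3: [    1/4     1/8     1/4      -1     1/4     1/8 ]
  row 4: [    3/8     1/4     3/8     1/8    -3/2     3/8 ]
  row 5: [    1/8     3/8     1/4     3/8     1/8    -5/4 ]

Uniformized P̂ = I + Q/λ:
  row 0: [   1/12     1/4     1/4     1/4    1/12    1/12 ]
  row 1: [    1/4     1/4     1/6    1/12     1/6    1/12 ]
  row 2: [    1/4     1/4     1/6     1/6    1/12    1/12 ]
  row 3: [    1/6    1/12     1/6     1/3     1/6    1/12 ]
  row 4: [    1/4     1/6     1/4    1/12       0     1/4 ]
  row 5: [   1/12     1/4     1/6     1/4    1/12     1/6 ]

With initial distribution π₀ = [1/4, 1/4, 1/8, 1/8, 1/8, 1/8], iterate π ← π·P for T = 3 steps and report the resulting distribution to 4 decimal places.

π = [0.1844, 0.2084, 0.1912, 0.1973, 0.1081, 0.1106]

t=0: π = [0.2500, 0.2500, 0.1250, 0.1250, 0.1250, 0.1250]
t=1: π = [0.1771, 0.2188, 0.1979, 0.1875, 0.1042, 0.1146]
t=2: π = [0.1858, 0.2101, 0.1901, 0.1953, 0.1085, 0.1102]
t=3: π = [0.1844, 0.2084, 0.1912, 0.1973, 0.1081, 0.1106]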